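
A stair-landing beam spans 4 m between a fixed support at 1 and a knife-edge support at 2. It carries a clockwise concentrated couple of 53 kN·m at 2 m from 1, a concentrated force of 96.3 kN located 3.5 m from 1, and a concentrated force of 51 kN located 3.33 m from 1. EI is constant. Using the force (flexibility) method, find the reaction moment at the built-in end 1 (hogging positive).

M_1 = 33.68 kN·m

Release the roller at 2. Primary structure: cantilever fixed at 1.
Primary-structure tip deflection at 2 by superposition:
  clockwise couple 53 at a = 2: M₀a(2L − a)/(2EI) = 318/EI
  point load 96.3 at a = 3.5: Pa²(3L − a)/(6EI) = 1671/EI
  point load 51 at a = 3.33: Pa²(3L − a)/(6EI) = 817.2/EI
  δ_0 = 2806/EI
Tip deflection under a unit load at 2: L³/(3EI) = 21.33/EI.
The prop prevents deflection at 2: R_2 = δ_0/δ_{22} = 2806/21.33 = 131.6 kN.
Moment equilibrium about 1: M_1 = Σ(load moments about 1) − R_2·L = 559.9 − 131.6×4 = 33.68 kN·m.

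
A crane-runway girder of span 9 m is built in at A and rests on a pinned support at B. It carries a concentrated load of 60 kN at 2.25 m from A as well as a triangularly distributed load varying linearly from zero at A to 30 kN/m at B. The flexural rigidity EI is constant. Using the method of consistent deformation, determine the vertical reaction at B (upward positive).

R_B = 79.41 kN

Remove the prop at B; the released (primary) structure is a cantilever built in at A.
Primary-structure tip deflection at B by superposition:
  point load 60 at a = 2.25: Pa²(3L − a)/(6EI) = 1253/EI
  triangular load, peak 30 at the free end: 11w₀L⁴/(120EI) = 18043/EI
  δ_0 = 19296/EI
Tip deflection under a unit load at B: L³/(3EI) = 243/EI.
Compatibility at B: δ_0 − R_B·δ_{BB} = 0, so R_B = 19296/243 = 79.41 kN.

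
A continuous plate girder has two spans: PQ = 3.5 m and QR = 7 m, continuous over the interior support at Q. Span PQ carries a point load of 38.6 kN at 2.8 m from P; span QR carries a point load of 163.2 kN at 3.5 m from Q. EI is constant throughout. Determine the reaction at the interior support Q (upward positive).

Release continuity at Q by inserting a hinge; the redundant is the internal moment M_Q. The primary structure is two simply-supported spans PQ and QR.
Rotations at Q on the released spans (each span's end-slope, ×1/EI):
  span PQ: point load 38.6 at a = 2.8: Pab(L + a)/(6LEI) = 22.7/EI
  span QR: point load 163.2 at a = 3.5: Pab(L + b)/(6LEI) = 499.8/EI
  relative rotation θ_0 = (22.7 + 499.8)/EI = 522.5/EI
A unit hogging moment at Q produces rotation L₁/(3EI) + L₂/(3EI) = 3.5/EI.
Slope continuity at Q: θ_0 = M_Q·3.5/EI, so M_Q = 522.5/3.5 = 149.3 kN·m (hogging).
Span PQ, ΣM about P with M_Q applied at Q: R_Q^{PQ}·3.5 = 108.1 + 149.3, so R_Q^{PQ} = 73.53 kN and R_P = 38.6 − 73.53 = -34.93 kN.
Span QR, ΣM about R: R_Q^{QR}·7 = 571.2 + 149.3, so R_Q^{QR} = 102.9 kN and R_R = 163.2 − 102.9 = 60.27 kN.
R_Q = 73.53 + 102.9 = 176.5 kN.

R_Q = 176.5 kN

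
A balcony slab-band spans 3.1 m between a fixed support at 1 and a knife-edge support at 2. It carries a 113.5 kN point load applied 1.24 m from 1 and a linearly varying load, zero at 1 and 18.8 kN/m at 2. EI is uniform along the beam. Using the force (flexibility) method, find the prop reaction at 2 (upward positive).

R_2 = 39.63 kN

Remove the prop at 2; the released (primary) structure is a cantilever built in at 1.
Downward deflection at the released point 2 due to the loads:
  point load 113.5 at a = 1.24: Pa²(3L − a)/(6EI) = 234.4/EI
  triangular load, peak 18.8 at the free end: 11w₀L⁴/(120EI) = 159.2/EI
  δ_0 = 393.6/EI
Tip deflection under a unit load at 2: L³/(3EI) = 9.93/EI.
Compatibility at 2: δ_0 − R_2·δ_{22} = 0, so R_2 = 393.6/9.93 = 39.63 kN.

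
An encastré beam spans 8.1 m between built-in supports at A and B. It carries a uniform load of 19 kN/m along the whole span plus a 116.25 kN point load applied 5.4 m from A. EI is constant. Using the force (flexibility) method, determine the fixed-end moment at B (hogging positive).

Take the two fixed-end moments M_A, M_B as redundants; the released structure is the simple span AB.
Simple-span end rotations at A and B under the given loads:
  at A: UDL 19: wL³/(24EI) = 420.7/EI
  at B: UDL 19: wL³/(24EI) = 420.7/EI
  at A: point load 116.25 at a = 5.4: Pab(L + b)/(6LEI) = 376.6/EI
  at B: point load 116.25 at a = 5.4: Pab(L + a)/(6LEI) = 470.8/EI
  θ_A0 = 797.4/EI,  θ_B0 = 891.5/EI
Flexibility coefficients: a unit moment at one end gives L/(3EI) there and L/(6EI) at the far end, so f₁₁ = f₂₂ = 2.7/EI and f₁₂ = f₂₁ = 1.35/EI.
Compatibility — zero rotation at each built-in end:
  2.7 M_A + 1.35 M_B = 797.4
  1.35 M_A + 2.7 M_B = 891.5
Solving the pair gives M_A = 173.6 kN·m and M_B = 243.4 kN·m (hogging).

M_B = 243.4 kN·m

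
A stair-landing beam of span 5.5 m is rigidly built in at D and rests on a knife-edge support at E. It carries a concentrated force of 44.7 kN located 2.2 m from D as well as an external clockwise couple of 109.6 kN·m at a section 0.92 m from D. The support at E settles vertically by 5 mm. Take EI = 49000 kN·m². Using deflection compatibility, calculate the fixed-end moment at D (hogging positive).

M_D = 130.7 kN·m

Choose R_E as the redundant. The primary structure is the cantilever fixed at D.
Deflection at E on the released cantilever, summing each load's contribution:
  point load 44.7 at a = 2.2: Pa²(3L − a)/(6EI) = 515.6/EI
  clockwise couple 109.6 at a = 0.92: M₀a(2L − a)/(2EI) = 508.2/EI
  δ_0 = 1024/EI
Flexibility coefficient — unit upward force at E: δ_{EE} = L³/(3EI) = 55.46/EI.
With EI = 49000 kN·m²: δ_0 = 0.020894 m and δ_{EE} = 0.001132 m/kN.
Compatibility — the beam at E must follow the support down by 0.005 m: δ_0 − R_E·δ_{EE} = 0.005, so R_E = (0.020894 − 0.005)/0.001132 = 14.04 kN.
Moment equilibrium about D: M_D = Σ(load moments about D) − R_E·L = 207.9 − 14.04×5.5 = 130.7 kN·m.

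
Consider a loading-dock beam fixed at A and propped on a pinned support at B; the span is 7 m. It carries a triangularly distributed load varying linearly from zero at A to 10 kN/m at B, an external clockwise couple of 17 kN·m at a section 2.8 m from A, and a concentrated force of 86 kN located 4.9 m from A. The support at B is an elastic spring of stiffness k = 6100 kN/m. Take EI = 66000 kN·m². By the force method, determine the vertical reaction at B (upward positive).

Take the reaction at B as the redundant and release it; the primary structure is a cantilever fixed at A.
Deflection at B on the released cantilever, summing each load's contribution:
  triangular load, peak 10 at the free end: 11w₀L⁴/(120EI) = 2201/EI
  clockwise couple 17 at a = 2.8: M₀a(2L − a)/(2EI) = 266.6/EI
  point load 86 at a = 4.9: Pa²(3L − a)/(6EI) = 5541/EI
  δ_0 = 8008/EI
Tip deflection under a unit load at B: L³/(3EI) = 114.3/EI.
With EI = 66000 kN·m²: δ_0 = 0.12134 m and δ_{BB} = 0.001732 m/kN.
Compatibility — the spring shortens by R_B/k under the reaction it provides: δ_0 − R_B·δ_{BB} = R_B/k. With 1/k = 0.000164 m/kN, R_B = δ_0 / (δ_{BB} + 1/k) = 0.12134 / (0.001732 + 0.000164) = 63.99 kN.

R_B = 63.99 kN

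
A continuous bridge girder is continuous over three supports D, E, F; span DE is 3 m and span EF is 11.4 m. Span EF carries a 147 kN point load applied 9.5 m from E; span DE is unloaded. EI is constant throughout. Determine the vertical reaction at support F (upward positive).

Take M_E as the redundant. Released structure: two simple spans DE and EF with a hinge at E.
Discontinuity in slope at E on the released structure — sum the simple-span end rotations:
  span EF: point load 147 at a = 9.5: Pab(L + b)/(6LEI) = 515.9/EI
  relative rotation θ_0 = (0 + 515.9)/EI = 515.9/EI
A unit hogging moment at E produces rotation L₁/(3EI) + L₂/(3EI) = 4.8/EI.
Compatibility: M_E·(L₁+L₂)/(3EI) = θ_0, giving M_E = 107.5 kN·m (hogging).
Span EF, ΣM about F: R_E^{EF}·11.4 = 279.3 + 107.5, so R_E^{EF} = 33.93 kN and R_F = 147 − 33.93 = 113.1 kN.

R_F = 113.1 kN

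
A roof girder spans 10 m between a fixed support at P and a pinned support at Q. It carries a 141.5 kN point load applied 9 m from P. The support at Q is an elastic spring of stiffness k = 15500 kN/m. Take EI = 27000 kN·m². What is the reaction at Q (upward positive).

Take the reaction at Q as the redundant and release it; the primary structure is a cantilever fixed at P.
Primary-structure tip deflection at Q by superposition:
  point load 141.5 at a = 9: Pa²(3L − a)/(6EI) = 40115/EI
Tip deflection under a unit load at Q: L³/(3EI) = 333.3/EI.
With EI = 27000 kN·m²: δ_0 = 1.4857 m and δ_{QQ} = 0.012346 m/kN.
Compatibility — the spring shortens by R_Q/k under the reaction it provides: δ_0 − R_Q·δ_{QQ} = R_Q/k. With 1/k = 0.000065 m/kN, R_Q = δ_0 / (δ_{QQ} + 1/k) = 1.4857 / (0.012346 + 0.000065) = 119.7 kN.

R_Q = 119.7 kN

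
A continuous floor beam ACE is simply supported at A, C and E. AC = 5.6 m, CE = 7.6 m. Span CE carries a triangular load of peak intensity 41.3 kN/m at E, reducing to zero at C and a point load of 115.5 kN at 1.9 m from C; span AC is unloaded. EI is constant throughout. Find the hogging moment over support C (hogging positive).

Take M_C as the redundant. Released structure: two simple spans AC and CE with a hinge at C.
Discontinuity in slope at C on the released structure — sum the simple-span end rotations:
  span CE: triangular load, peak 41.3: 7w₀L³/(360EI) = 352.5/EI
  span CE: point load 115.5 at a = 1.9: Pab(L + b)/(6LEI) = 364.8/EI
  relative rotation θ_0 = (0 + 717.4)/EI = 717.4/EI
A unit hogging moment at C produces rotation L₁/(3EI) + L₂/(3EI) = 4.4/EI.
Slope continuity at C: θ_0 = M_C·4.4/EI, so M_C = 717.4/4.4 = 163 kN·m (hogging).

M_C = 163 kN·m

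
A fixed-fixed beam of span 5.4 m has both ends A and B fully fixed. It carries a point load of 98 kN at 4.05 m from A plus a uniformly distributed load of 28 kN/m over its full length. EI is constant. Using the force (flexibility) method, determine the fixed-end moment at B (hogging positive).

M_B = 142.5 kN·m

Release both end moments; the primary structure is a simply-supported span AB with redundants M_A and M_B.
End rotations of the released simple span under the applied load (×1/EI):
  at A: point load 98 at a = 4.05: Pab(L + b)/(6LEI) = 111.6/EI
  at B: point load 98 at a = 4.05: Pab(L + a)/(6LEI) = 156.3/EI
  at A: UDL 28: wL³/(24EI) = 183.7/EI
  at B: UDL 28: wL³/(24EI) = 183.7/EI
  θ_A0 = 295.3/EI,  θ_B0 = 340/EI
Flexibility coefficients: a unit moment at one end gives L/(3EI) there and L/(6EI) at the far end, so f₁₁ = f₂₂ = 1.8/EI and f₁₂ = f₂₁ = 0.9/EI.
Compatibility — zero rotation at each built-in end:
  1.8 M_A + 0.9 M_B = 295.3
  0.9 M_A + 1.8 M_B = 340
Solving the pair gives M_A = 92.85 kN·m and M_B = 142.5 kN·m (hogging).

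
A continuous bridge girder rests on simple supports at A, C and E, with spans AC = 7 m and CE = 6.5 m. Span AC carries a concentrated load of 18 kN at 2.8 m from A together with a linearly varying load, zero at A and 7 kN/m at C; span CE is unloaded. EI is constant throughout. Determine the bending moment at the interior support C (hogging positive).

Release continuity at C by inserting a hinge; the redundant is the internal moment M_C. The primary structure is two simply-supported spans AC and CE.
Rotations at C on the released spans (each span's end-slope, ×1/EI):
  span AC: point load 18 at a = 2.8: Pab(L + a)/(6LEI) = 49.39/EI
  span AC: triangular load, peak 7: w₀L³/(45EI) = 53.36/EI
  relative rotation θ_0 = (102.7 + 0)/EI = 102.7/EI
A unit hogging moment at C produces rotation L₁/(3EI) + L₂/(3EI) = 4.5/EI.
Slope continuity at C: θ_0 = M_C·4.5/EI, so M_C = 102.7/4.5 = 22.83 kN·m (hogging).

M_C = 22.83 kN·m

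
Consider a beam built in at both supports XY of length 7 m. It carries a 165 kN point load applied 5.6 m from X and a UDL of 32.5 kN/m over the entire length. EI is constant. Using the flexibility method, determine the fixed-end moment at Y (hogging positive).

Take the two fixed-end moments M_X, M_Y as redundants; the released structure is the simple span XY.
End rotations of the released simple span under the applied load (×1/EI):
  at X: point load 165 at a = 5.6: Pab(L + b)/(6LEI) = 258.7/EI
  at Y: point load 165 at a = 5.6: Pab(L + a)/(6LEI) = 388.1/EI
  at X: UDL 32.5: wL³/(24EI) = 464.5/EI
  at Y: UDL 32.5: wL³/(24EI) = 464.5/EI
  θ_X0 = 723.2/EI,  θ_Y0 = 852.6/EI
Flexibility coefficients: a unit moment at one end gives L/(3EI) there and L/(6EI) at the far end, so f₁₁ = f₂₂ = 2.333/EI and f₁₂ = f₂₁ = 1.167/EI.
Compatibility — zero rotation at each built-in end:
  2.333 M_X + 1.167 M_Y = 723.2
  1.167 M_X + 2.333 M_Y = 852.6
Solving the pair gives M_X = 169.7 kN·m and M_Y = 280.5 kN·m (hogging).

M_Y = 280.5 kN·m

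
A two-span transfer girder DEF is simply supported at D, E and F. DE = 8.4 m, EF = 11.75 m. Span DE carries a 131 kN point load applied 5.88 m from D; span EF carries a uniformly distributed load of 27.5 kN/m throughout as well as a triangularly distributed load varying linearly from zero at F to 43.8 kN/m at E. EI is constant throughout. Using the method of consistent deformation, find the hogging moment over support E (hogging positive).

M_E = 593.7 kN·m

Release continuity at E by inserting a hinge; the redundant is the internal moment M_E. The primary structure is two simply-supported spans DE and EF.
End slopes at the hinge E, treating each span as simply supported:
  span DE: point load 131 at a = 5.88: Pab(L + a)/(6LEI) = 550/EI
  span EF: UDL 27.5: wL³/(24EI) = 1859/EI
  span EF: triangular load, peak 43.8: w₀L³/(45EI) = 1579/EI
  relative rotation θ_0 = (550 + 3438)/EI = 3988/EI
A unit hogging moment at E produces rotation L₁/(3EI) + L₂/(3EI) = 6.717/EI.
Slope continuity at E: θ_0 = M_E·6.717/EI, so M_E = 3988/6.717 = 593.7 kN·m (hogging).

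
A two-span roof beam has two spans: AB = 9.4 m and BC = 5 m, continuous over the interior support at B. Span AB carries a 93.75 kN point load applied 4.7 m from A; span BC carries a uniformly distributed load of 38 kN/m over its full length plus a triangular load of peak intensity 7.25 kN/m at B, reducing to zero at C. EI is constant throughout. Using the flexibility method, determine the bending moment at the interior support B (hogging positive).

M_B = 153.3 kN·m

Insert a hinge at B; M_B is the redundant, and each span becomes simply supported.
Rotations at B on the released spans (each span's end-slope, ×1/EI):
  span AB: point load 93.75 at a = 4.7: Pab(L + a)/(6LEI) = 517.7/EI
  span BC: UDL 38: wL³/(24EI) = 197.9/EI
  span BC: triangular load, peak 7.25: w₀L³/(45EI) = 20.14/EI
  relative rotation θ_0 = (517.7 + 218.1)/EI = 735.8/EI
A unit hogging moment at B produces rotation L₁/(3EI) + L₂/(3EI) = 4.8/EI.
Slope continuity at B: θ_0 = M_B·4.8/EI, so M_B = 735.8/4.8 = 153.3 kN·m (hogging).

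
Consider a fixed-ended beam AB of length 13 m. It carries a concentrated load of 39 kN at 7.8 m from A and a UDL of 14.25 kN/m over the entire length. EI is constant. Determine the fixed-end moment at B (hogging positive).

M_B = 273.7 kN·m

Take the two fixed-end moments M_A, M_B as redundants; the released structure is the simple span AB.
Simple-span end rotations at A and B under the given loads:
  at A: point load 39 at a = 7.8: Pab(L + b)/(6LEI) = 369.1/EI
  at B: point load 39 at a = 7.8: Pab(L + a)/(6LEI) = 421.8/EI
  at A: UDL 14.25: wL³/(24EI) = 1304/EI
  at B: UDL 14.25: wL³/(24EI) = 1304/EI
  θ_A0 = 1674/EI,  θ_B0 = 1726/EI
Flexibility coefficients: a unit moment at one end gives L/(3EI) there and L/(6EI) at the far end, so f₁₁ = f₂₂ = 4.333/EI and f₁₂ = f₂₁ = 2.167/EI.
Compatibility — zero rotation at each built-in end:
  4.333 M_A + 2.167 M_B = 1674
  2.167 M_A + 4.333 M_B = 1726
Solving the pair gives M_A = 249.4 kN·m and M_B = 273.7 kN·m (hogging).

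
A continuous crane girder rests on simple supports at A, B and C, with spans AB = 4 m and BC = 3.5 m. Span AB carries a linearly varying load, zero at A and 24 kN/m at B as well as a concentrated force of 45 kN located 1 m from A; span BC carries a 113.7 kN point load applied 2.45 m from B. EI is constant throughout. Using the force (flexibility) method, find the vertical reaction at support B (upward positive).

Take M_B as the redundant. Released structure: two simple spans AB and BC with a hinge at B.
Rotations at B on the released spans (each span's end-slope, ×1/EI):
  span AB: triangular load, peak 24: w₀L³/(45EI) = 34.13/EI
  span AB: point load 45 at a = 1: Pab(L + a)/(6LEI) = 28.12/EI
  span BC: point load 113.7 at a = 2.45: Pab(L + b)/(6LEI) = 63.37/EI
  relative rotation θ_0 = (62.26 + 63.37)/EI = 125.6/EI
A unit hogging moment at B produces rotation L₁/(3EI) + L₂/(3EI) = 2.5/EI.
Compatibility: M_B·(L₁+L₂)/(3EI) = θ_0, giving M_B = 50.25 kN·m (hogging).
Span AB, ΣM about A with M_B applied at B: R_B^{AB}·4 = 173 + 50.25, so R_B^{AB} = 55.81 kN and R_A = 93 − 55.81 = 37.19 kN.
Span BC, ΣM about C: R_B^{BC}·3.5 = 119.4 + 50.25, so R_B^{BC} = 48.47 kN and R_C = 113.7 − 48.47 = 65.23 kN.
R_B = 55.81 + 48.47 = 104.3 kN.

R_B = 104.3 kN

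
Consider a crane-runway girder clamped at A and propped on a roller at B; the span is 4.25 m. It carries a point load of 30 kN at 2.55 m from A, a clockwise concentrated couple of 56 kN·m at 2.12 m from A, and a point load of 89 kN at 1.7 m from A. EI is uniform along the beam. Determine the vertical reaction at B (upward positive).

Remove the prop at B; the released (primary) structure is a cantilever built in at A.
Primary-structure tip deflection at B by superposition:
  point load 30 at a = 2.55: Pa²(3L − a)/(6EI) = 331.6/EI
  clockwise couple 56 at a = 2.12: M₀a(2L − a)/(2EI) = 378.7/EI
  point load 89 at a = 1.7: Pa²(3L − a)/(6EI) = 473.7/EI
  δ_0 = 1184/EI
Flexibility coefficient — unit upward force at B: δ_{BB} = L³/(3EI) = 25.59/EI.
The prop prevents deflection at B: R_B = δ_0/δ_{BB} = 1184/25.59 = 46.27 kN.

R_B = 46.27 kN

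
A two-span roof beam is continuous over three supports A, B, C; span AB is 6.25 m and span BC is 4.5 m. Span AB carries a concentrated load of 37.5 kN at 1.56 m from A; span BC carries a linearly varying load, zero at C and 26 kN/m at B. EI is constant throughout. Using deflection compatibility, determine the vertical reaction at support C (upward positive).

R_C = 12.69 kN

Release continuity at B by inserting a hinge; the redundant is the internal moment M_B. The primary structure is two simply-supported spans AB and BC.
End slopes at the hinge B, treating each span as simply supported:
  span AB: point load 37.5 at a = 1.56: Pab(L + a)/(6LEI) = 57.14/EI
  span BC: triangular load, peak 26: w₀L³/(45EI) = 52.65/EI
  relative rotation θ_0 = (57.14 + 52.65)/EI = 109.8/EI
A unit hogging moment at B produces rotation L₁/(3EI) + L₂/(3EI) = 3.583/EI.
Compatibility: M_B·(L₁+L₂)/(3EI) = θ_0, giving M_B = 30.64 kN·m (hogging).
Span BC, ΣM about C: R_B^{BC}·4.5 = 175.5 + 30.64, so R_B^{BC} = 45.81 kN and R_C = 58.5 − 45.81 = 12.69 kN.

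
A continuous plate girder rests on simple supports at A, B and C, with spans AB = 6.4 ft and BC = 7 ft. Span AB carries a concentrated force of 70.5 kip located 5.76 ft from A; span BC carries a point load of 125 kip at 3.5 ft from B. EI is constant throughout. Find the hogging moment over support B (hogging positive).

Release continuity at B by inserting a hinge; the redundant is the internal moment M_B. The primary structure is two simply-supported spans AB and BC.
Rotations at B on the released spans (each span's end-slope, ×1/EI):
  span AB: point load 70.5 at a = 5.76: Pab(L + a)/(6LEI) = 82.3/EI
  span BC: point load 125 at a = 3.5: Pab(L + b)/(6LEI) = 382.8/EI
  relative rotation θ_0 = (82.3 + 382.8)/EI = 465.1/EI
A unit hogging moment at B produces rotation L₁/(3EI) + L₂/(3EI) = 4.467/EI.
Slope continuity at B: θ_0 = M_B·4.467/EI, so M_B = 465.1/4.467 = 104.1 kip·ft (hogging).

M_B = 104.1 kip·ft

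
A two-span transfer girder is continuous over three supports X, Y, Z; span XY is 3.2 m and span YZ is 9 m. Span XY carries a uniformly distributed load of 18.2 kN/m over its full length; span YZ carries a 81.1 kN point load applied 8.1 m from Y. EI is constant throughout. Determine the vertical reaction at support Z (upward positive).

Release continuity at Y by inserting a hinge; the redundant is the internal moment M_Y. The primary structure is two simply-supported spans XY and YZ.
Discontinuity in slope at Y on the released structure — sum the simple-span end rotations:
  span XY: UDL 18.2: wL³/(24EI) = 24.85/EI
  span YZ: point load 81.1 at a = 8.1: Pab(L + b)/(6LEI) = 108.4/EI
  relative rotation θ_0 = (24.85 + 108.4)/EI = 133.2/EI
A unit hogging moment at Y produces rotation L₁/(3EI) + L₂/(3EI) = 4.067/EI.
Slope continuity at Y: θ_0 = M_Y·4.067/EI, so M_Y = 133.2/4.067 = 32.76 kN·m (hogging).
Span YZ, ΣM about Z: R_Y^{YZ}·9 = 72.99 + 32.76, so R_Y^{YZ} = 11.75 kN and R_Z = 81.1 − 11.75 = 69.35 kN.

R_Z = 69.35 kN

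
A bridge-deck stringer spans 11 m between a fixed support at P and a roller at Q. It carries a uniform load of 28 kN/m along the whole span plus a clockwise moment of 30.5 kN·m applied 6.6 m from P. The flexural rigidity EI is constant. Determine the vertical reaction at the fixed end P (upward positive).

R_P = 189 kN

Take the reaction at Q as the redundant and release it; the primary structure is a cantilever fixed at P.
Deflection at Q on the released cantilever, summing each load's contribution:
  UDL 28: wL⁴/(8EI) = 51244/EI
  clockwise couple 30.5 at a = 6.6: M₀a(2L − a)/(2EI) = 1550/EI
  δ_0 = 52794/EI
Flexibility coefficient — unit upward force at Q: δ_{QQ} = L³/(3EI) = 443.7/EI.
The prop prevents deflection at Q: R_Q = δ_0/δ_{QQ} = 52794/443.7 = 119 kN.
Vertical equilibrium: R_P = ΣP − R_Q = 308 − 119 = 189 kN.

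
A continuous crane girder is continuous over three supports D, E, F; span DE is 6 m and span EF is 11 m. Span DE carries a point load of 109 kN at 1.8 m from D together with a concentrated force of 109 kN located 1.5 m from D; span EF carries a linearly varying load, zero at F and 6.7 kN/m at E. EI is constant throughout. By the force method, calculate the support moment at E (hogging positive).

Release continuity at E by inserting a hinge; the redundant is the internal moment M_E. The primary structure is two simply-supported spans DE and EF.
End slopes at the hinge E, treating each span as simply supported:
  span DE: point load 109 at a = 1.8: Pab(L + a)/(6LEI) = 178.5/EI
  span DE: point load 109 at a = 1.5: Pab(L + a)/(6LEI) = 153.3/EI
  span EF: triangular load, peak 6.7: w₀L³/(45EI) = 198.2/EI
  relative rotation θ_0 = (331.8 + 198.2)/EI = 530/EI
A unit hogging moment at E produces rotation L₁/(3EI) + L₂/(3EI) = 5.667/EI.
Compatibility: M_E·(L₁+L₂)/(3EI) = θ_0, giving M_E = 93.53 kN·m (hogging).

M_E = 93.53 kN·m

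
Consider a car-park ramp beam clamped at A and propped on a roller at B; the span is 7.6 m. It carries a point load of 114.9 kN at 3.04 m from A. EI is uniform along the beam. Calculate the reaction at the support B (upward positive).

Choose R_B as the redundant. The primary structure is the cantilever fixed at A.
Deflection at B on the released cantilever, summing each load's contribution:
  point load 114.9 at a = 3.04: Pa²(3L − a)/(6EI) = 3497/EI
Flexibility coefficient — unit upward force at B: δ_{BB} = L³/(3EI) = 146.3/EI.
Compatibility at B: δ_0 − R_B·δ_{BB} = 0, so R_B = 3497/146.3 = 23.9 kN.

R_B = 23.9 kN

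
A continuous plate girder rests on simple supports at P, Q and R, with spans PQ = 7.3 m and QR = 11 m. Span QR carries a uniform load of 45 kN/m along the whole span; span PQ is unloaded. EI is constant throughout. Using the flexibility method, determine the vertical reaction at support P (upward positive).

Release continuity at Q by inserting a hinge; the redundant is the internal moment M_Q. The primary structure is two simply-supported spans PQ and QR.
End slopes at the hinge Q, treating each span as simply supported:
  span QR: UDL 45: wL³/(24EI) = 2496/EI
  relative rotation θ_0 = (0 + 2496)/EI = 2496/EI
A unit hogging moment at Q produces rotation L₁/(3EI) + L₂/(3EI) = 6.1/EI.
Compatibility: M_Q·(L₁+L₂)/(3EI) = θ_0, giving M_Q = 409.1 kN·m (hogging).
Span PQ, ΣM about P with M_Q applied at Q: R_Q^{PQ}·7.3 = 0 + 409.1, so R_Q^{PQ} = 56.04 kN and R_P = 0 − 56.04 = -56.04 kN.

R_P = -56.04 kN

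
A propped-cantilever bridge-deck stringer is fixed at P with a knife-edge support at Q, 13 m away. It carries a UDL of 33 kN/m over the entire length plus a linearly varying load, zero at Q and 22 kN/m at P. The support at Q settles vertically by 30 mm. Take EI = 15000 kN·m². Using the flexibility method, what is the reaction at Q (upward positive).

Remove the prop at Q; the released (primary) structure is a cantilever built in at P.
Free-end deflection of the primary structure under the applied loading (downward +):
  UDL 33: wL⁴/(8EI) = 117814/EI
  triangular load, peak 22 at the fixed end: w₀L⁴/(30EI) = 20945/EI
  δ_0 = 138759/EI
Tip deflection under a unit load at Q: L³/(3EI) = 732.3/EI.
With EI = 15000 kN·m²: δ_0 = 9.2506 m and δ_{QQ} = 0.048822 m/kN.
Compatibility — the beam at Q must follow the support down by 0.03 m: δ_0 − R_Q·δ_{QQ} = 0.03, so R_Q = (9.2506 − 0.03)/0.048822 = 188.9 kN.

R_Q = 188.9 kN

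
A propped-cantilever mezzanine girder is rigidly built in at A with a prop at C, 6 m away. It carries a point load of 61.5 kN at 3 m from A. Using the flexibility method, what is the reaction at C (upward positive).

R_C = 19.22 kN

Choose R_C as the redundant. The primary structure is the cantilever fixed at A.
Downward deflection at the released point C due to the loads:
  point load 61.5 at a = 3: Pa²(3L − a)/(6EI) = 1384/EI
Flexibility coefficient — unit upward force at C: δ_{CC} = L³/(3EI) = 72/EI.
Compatibility at C: δ_0 − R_C·δ_{CC} = 0, so R_C = 1384/72 = 19.22 kN.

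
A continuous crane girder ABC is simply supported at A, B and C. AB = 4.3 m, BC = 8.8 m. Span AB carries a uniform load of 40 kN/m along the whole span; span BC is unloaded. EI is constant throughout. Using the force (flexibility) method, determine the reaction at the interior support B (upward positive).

R_B = 96.51 kN

Take M_B as the redundant. Released structure: two simple spans AB and BC with a hinge at B.
Rotations at B on the released spans (each span's end-slope, ×1/EI):
  span AB: UDL 40: wL³/(24EI) = 132.5/EI
  relative rotation θ_0 = (132.5 + 0)/EI = 132.5/EI
A unit hogging moment at B produces rotation L₁/(3EI) + L₂/(3EI) = 4.367/EI.
Compatibility: M_B·(L₁+L₂)/(3EI) = θ_0, giving M_B = 30.35 kN·m (hogging).
Span AB, ΣM about A with M_B applied at B: R_B^{AB}·4.3 = 369.8 + 30.35, so R_B^{AB} = 93.06 kN and R_A = 172 − 93.06 = 78.94 kN.
Span BC, ΣM about C: R_B^{BC}·8.8 = 0 + 30.35, so R_B^{BC} = 3.448 kN and R_C = 0 − 3.448 = -3.448 kN.
R_B = 93.06 + 3.448 = 96.51 kN.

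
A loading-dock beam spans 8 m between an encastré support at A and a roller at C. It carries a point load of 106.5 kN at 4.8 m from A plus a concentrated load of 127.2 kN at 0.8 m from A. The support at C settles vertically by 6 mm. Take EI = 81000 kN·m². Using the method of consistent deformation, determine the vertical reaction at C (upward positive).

Choose R_C as the redundant. The primary structure is the cantilever fixed at A.
Primary-structure tip deflection at C by superposition:
  point load 106.5 at a = 4.8: Pa²(3L − a)/(6EI) = 7852/EI
  point load 127.2 at a = 0.8: Pa²(3L − a)/(6EI) = 314.8/EI
  δ_0 = 8167/EI
Tip deflection under a unit load at C: L³/(3EI) = 170.7/EI.
With EI = 81000 kN·m²: δ_0 = 0.10082 m and δ_{CC} = 0.002107 m/kN.
Compatibility — the beam at C must follow the support down by 0.006 m: δ_0 − R_C·δ_{CC} = 0.006, so R_C = (0.10082 − 0.006)/0.002107 = 45 kN.

R_C = 45 kN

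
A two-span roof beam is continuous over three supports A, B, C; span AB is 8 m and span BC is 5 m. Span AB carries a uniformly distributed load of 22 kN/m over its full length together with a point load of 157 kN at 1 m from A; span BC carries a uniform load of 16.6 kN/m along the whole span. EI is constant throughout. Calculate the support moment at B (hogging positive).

Insert a hinge at B; M_B is the redundant, and each span becomes simply supported.
Discontinuity in slope at B on the released structure — sum the simple-span end rotations:
  span AB: UDL 22: wL³/(24EI) = 469.3/EI
  span AB: point load 157 at a = 1: Pab(L + a)/(6LEI) = 206.1/EI
  span BC: UDL 16.6: wL³/(24EI) = 86.46/EI
  relative rotation θ_0 = (675.4 + 86.46)/EI = 761.9/EI
A unit hogging moment at B produces rotation L₁/(3EI) + L₂/(3EI) = 4.333/EI.
Slope continuity at B: θ_0 = M_B·4.333/EI, so M_B = 761.9/4.333 = 175.8 kN·m (hogging).

M_B = 175.8 kN·m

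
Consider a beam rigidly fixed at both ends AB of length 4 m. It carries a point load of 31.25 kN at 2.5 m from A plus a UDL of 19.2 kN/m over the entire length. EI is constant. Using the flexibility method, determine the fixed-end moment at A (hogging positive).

M_A = 36.59 kN·m

Release both end moments; the primary structure is a simply-supported span AB with redundants M_A and M_B.
End rotations of the released simple span under the applied load (×1/EI):
  at A: point load 31.25 at a = 2.5: Pab(L + b)/(6LEI) = 26.86/EI
  at B: point load 31.25 at a = 2.5: Pab(L + a)/(6LEI) = 31.74/EI
  at A: UDL 19.2: wL³/(24EI) = 51.2/EI
  at B: UDL 19.2: wL³/(24EI) = 51.2/EI
  θ_A0 = 78.06/EI,  θ_B0 = 82.94/EI
Flexibility coefficients: a unit moment at one end gives L/(3EI) there and L/(6EI) at the far end, so f₁₁ = f₂₂ = 1.333/EI and f₁₂ = f₂₁ = 0.6667/EI.
Compatibility — zero rotation at each built-in end:
  1.333 M_A + 0.6667 M_B = 78.06
  0.6667 M_A + 1.333 M_B = 82.94
Solving the pair gives M_A = 36.59 kN·m and M_B = 43.91 kN·m (hogging).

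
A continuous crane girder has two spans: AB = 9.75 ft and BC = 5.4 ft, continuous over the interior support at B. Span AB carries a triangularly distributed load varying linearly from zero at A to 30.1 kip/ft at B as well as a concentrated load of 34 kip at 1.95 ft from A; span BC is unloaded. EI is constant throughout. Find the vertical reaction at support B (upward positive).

Release continuity at B by inserting a hinge; the redundant is the internal moment M_B. The primary structure is two simply-supported spans AB and BC.
End slopes at the hinge B, treating each span as simply supported:
  span AB: triangular load, peak 30.1: w₀L³/(45EI) = 620/EI
  span AB: point load 34 at a = 1.95: Pab(L + a)/(6LEI) = 103.4/EI
  relative rotation θ_0 = (723.4 + 0)/EI = 723.4/EI
A unit hogging moment at B produces rotation L₁/(3EI) + L₂/(3EI) = 5.05/EI.
Slope continuity at B: θ_0 = M_B·5.05/EI, so M_B = 723.4/5.05 = 143.2 kip·ft (hogging).
Span AB, ΣM about A with M_B applied at B: R_B^{AB}·9.75 = 1020 + 143.2, so R_B^{AB} = 119.3 kip and R_A = 180.7 − 119.3 = 61.42 kip.
Span BC, ΣM about C: R_B^{BC}·5.4 = 0 + 143.2, so R_B^{BC} = 26.53 kip and R_C = 0 − 26.53 = -26.53 kip.
R_B = 119.3 + 26.53 = 145.8 kip.

R_B = 145.8 kip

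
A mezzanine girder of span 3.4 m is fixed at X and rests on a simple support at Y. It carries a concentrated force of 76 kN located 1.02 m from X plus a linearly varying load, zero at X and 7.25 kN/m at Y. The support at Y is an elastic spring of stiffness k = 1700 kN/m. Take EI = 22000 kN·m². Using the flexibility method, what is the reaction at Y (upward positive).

R_Y = 8.056 kN

Take the reaction at Y as the redundant and release it; the primary structure is a cantilever fixed at X.
Free-end deflection of the primary structure under the applied loading (downward +):
  point load 76 at a = 1.02: Pa²(3L − a)/(6EI) = 121/EI
  triangular load, peak 7.25 at the free end: 11w₀L⁴/(120EI) = 88.81/EI
  δ_0 = 209.8/EI
Tip deflection under a unit load at Y: L³/(3EI) = 13.1/EI.
With EI = 22000 kN·m²: δ_0 = 0.009536 m and δ_{YY} = 0.000596 m/kN.
Compatibility — the spring shortens by R_Y/k under the reaction it provides: δ_0 − R_Y·δ_{YY} = R_Y/k. With 1/k = 0.000588 m/kN, R_Y = δ_0 / (δ_{YY} + 1/k) = 0.009536 / (0.000596 + 0.000588) = 8.056 kN.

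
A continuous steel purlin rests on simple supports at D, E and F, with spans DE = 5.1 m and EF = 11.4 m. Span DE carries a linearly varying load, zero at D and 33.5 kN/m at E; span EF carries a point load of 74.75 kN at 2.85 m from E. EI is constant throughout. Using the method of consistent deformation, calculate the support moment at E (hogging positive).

M_E = 114.5 kN·m

Take M_E as the redundant. Released structure: two simple spans DE and EF with a hinge at E.
Discontinuity in slope at E on the released structure — sum the simple-span end rotations:
  span DE: triangular load, peak 33.5: w₀L³/(45EI) = 98.75/EI
  span EF: point load 74.75 at a = 2.85: Pab(L + b)/(6LEI) = 531.3/EI
  relative rotation θ_0 = (98.75 + 531.3)/EI = 630/EI
A unit hogging moment at E produces rotation L₁/(3EI) + L₂/(3EI) = 5.5/EI.
Slope continuity at E: θ_0 = M_E·5.5/EI, so M_E = 630/5.5 = 114.5 kN·m (hogging).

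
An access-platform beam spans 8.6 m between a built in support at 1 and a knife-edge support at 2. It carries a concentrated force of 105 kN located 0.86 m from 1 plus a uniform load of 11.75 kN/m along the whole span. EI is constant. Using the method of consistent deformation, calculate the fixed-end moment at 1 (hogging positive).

Take the reaction at 2 as the redundant and release it; the primary structure is a cantilever fixed at 1.
Free-end deflection of the primary structure under the applied loading (downward +):
  point load 105 at a = 0.86: Pa²(3L − a)/(6EI) = 322.8/EI
  UDL 11.75: wL⁴/(8EI) = 8034/EI
  δ_0 = 8357/EI
Flexibility coefficient — unit upward force at 2: δ_{22} = L³/(3EI) = 212/EI.
Compatibility at 2: δ_0 − R_2·δ_{22} = 0, so R_2 = 8357/212 = 39.42 kN.
Moment equilibrium about 1: M_1 = Σ(load moments about 1) − R_2·L = 524.8 − 39.42×8.6 = 185.8 kN·m.

M_1 = 185.8 kN·m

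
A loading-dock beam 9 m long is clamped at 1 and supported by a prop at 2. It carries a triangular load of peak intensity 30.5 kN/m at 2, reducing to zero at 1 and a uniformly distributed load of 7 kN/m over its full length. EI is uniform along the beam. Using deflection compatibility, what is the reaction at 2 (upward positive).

Remove the prop at 2; the released (primary) structure is a cantilever built in at 1.
Free-end deflection of the primary structure under the applied loading (downward +):
  triangular load, peak 30.5 at the free end: 11w₀L⁴/(120EI) = 18343/EI
  UDL 7: wL⁴/(8EI) = 5741/EI
  δ_0 = 24084/EI
Flexibility coefficient — unit upward force at 2: δ_{22} = L³/(3EI) = 243/EI.
The prop prevents deflection at 2: R_2 = δ_0/δ_{22} = 24084/243 = 99.11 kN.

R_2 = 99.11 kN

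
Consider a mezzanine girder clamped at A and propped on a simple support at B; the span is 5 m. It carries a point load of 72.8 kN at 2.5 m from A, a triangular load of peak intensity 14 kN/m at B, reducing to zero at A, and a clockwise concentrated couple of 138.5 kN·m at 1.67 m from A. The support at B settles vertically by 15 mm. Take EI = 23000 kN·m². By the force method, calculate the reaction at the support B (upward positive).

Remove the prop at B; the released (primary) structure is a cantilever built in at A.
Free-end deflection of the primary structure under the applied loading (downward +):
  point load 72.8 at a = 2.5: Pa²(3L − a)/(6EI) = 947.9/EI
  triangular load, peak 14 at the free end: 11w₀L⁴/(120EI) = 802.1/EI
  clockwise couple 138.5 at a = 1.67: M₀a(2L − a)/(2EI) = 963.3/EI
  δ_0 = 2713/EI
Flexibility coefficient — unit upward force at B: δ_{BB} = L³/(3EI) = 41.67/EI.
With EI = 23000 kN·m²: δ_0 = 0.11797 m and δ_{BB} = 0.001812 m/kN.
Compatibility — the beam at B must follow the support down by 0.015 m: δ_0 − R_B·δ_{BB} = 0.015, so R_B = (0.11797 − 0.015)/0.001812 = 56.84 kN.

R_B = 56.84 kN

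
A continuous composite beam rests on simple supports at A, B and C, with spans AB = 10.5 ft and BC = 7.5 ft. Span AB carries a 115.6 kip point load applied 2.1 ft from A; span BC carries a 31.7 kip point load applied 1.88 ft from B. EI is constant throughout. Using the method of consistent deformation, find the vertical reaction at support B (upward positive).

R_B = 66.13 kip

Take M_B as the redundant. Released structure: two simple spans AB and BC with a hinge at B.
Discontinuity in slope at B on the released structure — sum the simple-span end rotations:
  span AB: point load 115.6 at a = 2.1: Pab(L + a)/(6LEI) = 407.8/EI
  span BC: point load 31.7 at a = 1.88: Pab(L + b)/(6LEI) = 97.65/EI
  relative rotation θ_0 = (407.8 + 97.65)/EI = 505.5/EI
A unit hogging moment at B produces rotation L₁/(3EI) + L₂/(3EI) = 6/EI.
Compatibility: M_B·(L₁+L₂)/(3EI) = θ_0, giving M_B = 84.25 kip·ft (hogging).
Span AB, ΣM about A with M_B applied at B: R_B^{AB}·10.5 = 242.8 + 84.25, so R_B^{AB} = 31.14 kip and R_A = 115.6 − 31.14 = 84.46 kip.
Span BC, ΣM about C: R_B^{BC}·7.5 = 178.2 + 84.25, so R_B^{BC} = 34.99 kip and R_C = 31.7 − 34.99 = -3.287 kip.
R_B = 31.14 + 34.99 = 66.13 kip.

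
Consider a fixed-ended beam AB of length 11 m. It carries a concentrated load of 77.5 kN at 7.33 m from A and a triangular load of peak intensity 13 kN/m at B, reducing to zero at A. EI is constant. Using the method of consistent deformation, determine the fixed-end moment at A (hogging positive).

Take the two fixed-end moments M_A, M_B as redundants; the released structure is the simple span AB.
Simple-span end rotations at A and B under the given loads:
  at A: point load 77.5 at a = 7.33: Pab(L + b)/(6LEI) = 463.4/EI
  at B: point load 77.5 at a = 7.33: Pab(L + a)/(6LEI) = 579/EI
  at A: triangular load, peak 13: 7w₀L³/(360EI) = 336.4/EI
  at B: triangular load, peak 13: w₀L³/(45EI) = 384.5/EI
  θ_A0 = 799.8/EI,  θ_B0 = 963.5/EI
Flexibility coefficients: a unit moment at one end gives L/(3EI) there and L/(6EI) at the far end, so f₁₁ = f₂₂ = 3.667/EI and f₁₂ = f₂₁ = 1.833/EI.
Compatibility — zero rotation at each built-in end:
  3.667 M_A + 1.833 M_B = 799.8
  1.833 M_A + 3.667 M_B = 963.5
Solving the pair gives M_A = 115.7 kN·m and M_B = 204.9 kN·m (hogging).

M_A = 115.7 kN·m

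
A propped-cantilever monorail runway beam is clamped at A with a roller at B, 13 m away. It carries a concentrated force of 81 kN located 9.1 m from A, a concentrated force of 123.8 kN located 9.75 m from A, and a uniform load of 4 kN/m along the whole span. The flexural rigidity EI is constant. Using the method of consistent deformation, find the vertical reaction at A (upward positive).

Take the reaction at B as the redundant and release it; the primary structure is a cantilever fixed at A.
Primary-structure tip deflection at B by superposition:
  point load 81 at a = 9.1: Pa²(3L − a)/(6EI) = 33426/EI
  point load 123.8 at a = 9.75: Pa²(3L − a)/(6EI) = 57373/EI
  UDL 4: wL⁴/(8EI) = 14280/EI
  δ_0 = 105079/EI
Flexibility coefficient — unit upward force at B: δ_{BB} = L³/(3EI) = 732.3/EI.
The prop prevents deflection at B: R_B = δ_0/δ_{BB} = 105079/732.3 = 143.5 kN.
Vertical equilibrium: R_A = ΣP − R_B = 256.8 − 143.5 = 113.3 kN.

R_A = 113.3 kN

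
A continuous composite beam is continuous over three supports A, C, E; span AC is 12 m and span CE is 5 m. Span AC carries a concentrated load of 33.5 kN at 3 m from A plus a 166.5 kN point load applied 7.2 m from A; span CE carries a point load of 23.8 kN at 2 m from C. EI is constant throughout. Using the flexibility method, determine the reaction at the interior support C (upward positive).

R_C = 210.6 kN

Release continuity at C by inserting a hinge; the redundant is the internal moment M_C. The primary structure is two simply-supported spans AC and CE.
Rotations at C on the released spans (each span's end-slope, ×1/EI):
  span AC: point load 33.5 at a = 3: Pab(L + a)/(6LEI) = 188.4/EI
  span AC: point load 166.5 at a = 7.2: Pab(L + a)/(6LEI) = 1534/EI
  span CE: point load 23.8 at a = 2: Pab(L + b)/(6LEI) = 38.08/EI
  relative rotation θ_0 = (1723 + 38.08)/EI = 1761/EI
A unit hogging moment at C produces rotation L₁/(3EI) + L₂/(3EI) = 5.667/EI.
Slope continuity at C: θ_0 = M_C·5.667/EI, so M_C = 1761/5.667 = 310.8 kN·m (hogging).
Span AC, ΣM about A with M_C applied at C: R_C^{AC}·12 = 1299 + 310.8, so R_C^{AC} = 134.2 kN and R_A = 200 − 134.2 = 65.83 kN.
Span CE, ΣM about E: R_C^{CE}·5 = 71.4 + 310.8, so R_C^{CE} = 76.43 kN and R_E = 23.8 − 76.43 = -52.63 kN.
R_C = 134.2 + 76.43 = 210.6 kN.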